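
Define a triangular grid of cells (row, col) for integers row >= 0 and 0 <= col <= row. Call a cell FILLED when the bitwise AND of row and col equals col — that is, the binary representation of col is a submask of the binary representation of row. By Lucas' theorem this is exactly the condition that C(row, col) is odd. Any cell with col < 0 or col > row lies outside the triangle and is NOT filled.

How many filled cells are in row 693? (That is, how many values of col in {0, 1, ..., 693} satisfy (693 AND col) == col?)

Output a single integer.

Answer: 64

Derivation:
693 in binary = 1010110101
popcount(693) = number of 1-bits in 1010110101 = 6
A col c satisfies (693 AND c) == c iff every set bit of c is also set in 693; each of the 6 set bits of 693 can independently be on or off in c.
count = 2^6 = 64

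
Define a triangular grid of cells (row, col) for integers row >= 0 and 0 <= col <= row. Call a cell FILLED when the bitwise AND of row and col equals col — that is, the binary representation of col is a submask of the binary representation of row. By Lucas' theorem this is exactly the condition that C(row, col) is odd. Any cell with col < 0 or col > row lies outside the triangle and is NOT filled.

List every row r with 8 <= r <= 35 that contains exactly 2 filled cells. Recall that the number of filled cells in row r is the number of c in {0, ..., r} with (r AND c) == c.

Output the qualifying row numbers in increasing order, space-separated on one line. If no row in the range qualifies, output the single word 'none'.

Answer: 8 16 32

Derivation:
Row r has 2^popcount(r) filled cells, so we need popcount(r) = log2(2) = 1.
Scan r = 8..35 and keep those with exactly 1 one-bits:
r=8=1000 popcount=1 -> KEEP
r=9=1001 popcount=2 -> skip
r=10=1010 popcount=2 -> skip
r=11=1011 popcount=3 -> skip
r=12=1100 popcount=2 -> skip
r=13=1101 popcount=3 -> skip
r=14=1110 popcount=3 -> skip
r=15=1111 popcount=4 -> skip
r=16=10000 popcount=1 -> KEEP
r=17=10001 popcount=2 -> skip
r=18=10010 popcount=2 -> skip
r=19=10011 popcount=3 -> skip
r=20=10100 popcount=2 -> skip
r=21=10101 popcount=3 -> skip
r=22=10110 popcount=3 -> skip
r=23=10111 popcount=4 -> skip
r=24=11000 popcount=2 -> skip
r=25=11001 popcount=3 -> skip
r=26=11010 popcount=3 -> skip
r=27=11011 popcount=4 -> skip
r=28=11100 popcount=3 -> skip
r=29=11101 popcount=4 -> skip
r=30=11110 popcount=4 -> skip
r=31=11111 popcount=5 -> skip
r=32=100000 popcount=1 -> KEEP
r=33=100001 popcount=2 -> skip
r=34=100010 popcount=2 -> skip
r=35=100011 popcount=3 -> skip
Kept rows: 8 16 32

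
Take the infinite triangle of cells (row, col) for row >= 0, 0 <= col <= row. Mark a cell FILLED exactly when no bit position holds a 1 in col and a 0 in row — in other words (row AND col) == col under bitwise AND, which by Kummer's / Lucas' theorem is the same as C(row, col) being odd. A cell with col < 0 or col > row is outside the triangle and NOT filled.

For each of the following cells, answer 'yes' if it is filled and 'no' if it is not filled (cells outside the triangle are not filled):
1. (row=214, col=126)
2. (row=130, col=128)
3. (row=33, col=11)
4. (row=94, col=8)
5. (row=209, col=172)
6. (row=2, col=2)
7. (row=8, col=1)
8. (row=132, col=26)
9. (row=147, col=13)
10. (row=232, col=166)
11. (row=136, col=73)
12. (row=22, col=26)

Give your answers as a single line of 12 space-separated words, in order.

(214,126): row=0b11010110, col=0b1111110, row AND col = 0b1010110 = 86; 86 != 126 -> empty
(130,128): row=0b10000010, col=0b10000000, row AND col = 0b10000000 = 128; 128 == 128 -> filled
(33,11): row=0b100001, col=0b1011, row AND col = 0b1 = 1; 1 != 11 -> empty
(94,8): row=0b1011110, col=0b1000, row AND col = 0b1000 = 8; 8 == 8 -> filled
(209,172): row=0b11010001, col=0b10101100, row AND col = 0b10000000 = 128; 128 != 172 -> empty
(2,2): row=0b10, col=0b10, row AND col = 0b10 = 2; 2 == 2 -> filled
(8,1): row=0b1000, col=0b1, row AND col = 0b0 = 0; 0 != 1 -> empty
(132,26): row=0b10000100, col=0b11010, row AND col = 0b0 = 0; 0 != 26 -> empty
(147,13): row=0b10010011, col=0b1101, row AND col = 0b1 = 1; 1 != 13 -> empty
(232,166): row=0b11101000, col=0b10100110, row AND col = 0b10100000 = 160; 160 != 166 -> empty
(136,73): row=0b10001000, col=0b1001001, row AND col = 0b1000 = 8; 8 != 73 -> empty
(22,26): col outside [0, 22] -> not filled

Answer: no yes no yes no yes no no no no no no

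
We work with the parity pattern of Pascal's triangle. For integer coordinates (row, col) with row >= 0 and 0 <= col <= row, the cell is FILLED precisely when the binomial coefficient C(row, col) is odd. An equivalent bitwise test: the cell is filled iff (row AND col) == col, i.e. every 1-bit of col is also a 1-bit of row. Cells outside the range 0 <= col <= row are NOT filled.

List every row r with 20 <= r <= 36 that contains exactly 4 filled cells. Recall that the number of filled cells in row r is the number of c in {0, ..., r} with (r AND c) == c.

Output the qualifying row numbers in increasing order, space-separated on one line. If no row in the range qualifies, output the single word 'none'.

Answer: 20 24 33 34 36

Derivation:
Row r has 2^popcount(r) filled cells, so we need popcount(r) = log2(4) = 2.
Scan r = 20..36 and keep those with exactly 2 one-bits:
r=20=10100 popcount=2 -> KEEP
r=21=10101 popcount=3 -> skip
r=22=10110 popcount=3 -> skip
r=23=10111 popcount=4 -> skip
r=24=11000 popcount=2 -> KEEP
r=25=11001 popcount=3 -> skip
r=26=11010 popcount=3 -> skip
r=27=11011 popcount=4 -> skip
r=28=11100 popcount=3 -> skip
r=29=11101 popcount=4 -> skip
r=30=11110 popcount=4 -> skip
r=31=11111 popcount=5 -> skip
r=32=100000 popcount=1 -> skip
r=33=100001 popcount=2 -> KEEP
r=34=100010 popcount=2 -> KEEP
r=35=100011 popcount=3 -> skip
r=36=100100 popcount=2 -> KEEP
Kept rows: 20 24 33 34 36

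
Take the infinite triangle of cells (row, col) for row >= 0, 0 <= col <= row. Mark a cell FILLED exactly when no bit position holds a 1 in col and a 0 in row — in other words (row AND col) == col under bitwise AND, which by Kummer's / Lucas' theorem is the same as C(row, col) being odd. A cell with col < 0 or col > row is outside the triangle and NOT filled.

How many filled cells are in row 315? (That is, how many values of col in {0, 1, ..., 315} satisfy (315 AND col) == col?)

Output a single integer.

Answer: 64

Derivation:
315 in binary = 100111011
popcount(315) = number of 1-bits in 100111011 = 6
A col c satisfies (315 AND c) == c iff every set bit of c is also set in 315; each of the 6 set bits of 315 can independently be on or off in c.
count = 2^6 = 64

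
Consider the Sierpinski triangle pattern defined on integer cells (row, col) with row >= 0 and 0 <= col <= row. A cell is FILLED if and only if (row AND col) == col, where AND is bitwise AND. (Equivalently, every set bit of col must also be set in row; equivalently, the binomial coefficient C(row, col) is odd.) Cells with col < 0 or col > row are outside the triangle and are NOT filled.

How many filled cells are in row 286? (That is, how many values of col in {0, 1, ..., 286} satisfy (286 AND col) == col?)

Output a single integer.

Answer: 32

Derivation:
286 in binary = 100011110
popcount(286) = number of 1-bits in 100011110 = 5
A col c satisfies (286 AND c) == c iff every set bit of c is also set in 286; each of the 5 set bits of 286 can independently be on or off in c.
count = 2^5 = 32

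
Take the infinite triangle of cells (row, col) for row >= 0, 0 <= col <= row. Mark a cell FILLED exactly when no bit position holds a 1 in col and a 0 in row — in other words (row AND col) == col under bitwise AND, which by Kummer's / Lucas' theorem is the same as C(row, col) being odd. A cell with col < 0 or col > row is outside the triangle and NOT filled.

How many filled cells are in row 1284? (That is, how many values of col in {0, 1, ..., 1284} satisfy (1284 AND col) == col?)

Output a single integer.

Answer: 8

Derivation:
1284 in binary = 10100000100
popcount(1284) = number of 1-bits in 10100000100 = 3
A col c satisfies (1284 AND c) == c iff every set bit of c is also set in 1284; each of the 3 set bits of 1284 can independently be on or off in c.
count = 2^3 = 8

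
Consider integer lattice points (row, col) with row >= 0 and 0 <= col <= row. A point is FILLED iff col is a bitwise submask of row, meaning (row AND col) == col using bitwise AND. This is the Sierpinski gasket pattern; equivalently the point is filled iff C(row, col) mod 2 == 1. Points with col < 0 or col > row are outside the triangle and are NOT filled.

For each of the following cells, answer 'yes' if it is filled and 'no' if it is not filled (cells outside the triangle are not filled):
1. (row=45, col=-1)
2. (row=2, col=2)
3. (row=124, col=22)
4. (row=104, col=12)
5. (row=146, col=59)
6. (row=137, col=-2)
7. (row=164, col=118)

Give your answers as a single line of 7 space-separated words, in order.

(45,-1): col outside [0, 45] -> not filled
(2,2): row=0b10, col=0b10, row AND col = 0b10 = 2; 2 == 2 -> filled
(124,22): row=0b1111100, col=0b10110, row AND col = 0b10100 = 20; 20 != 22 -> empty
(104,12): row=0b1101000, col=0b1100, row AND col = 0b1000 = 8; 8 != 12 -> empty
(146,59): row=0b10010010, col=0b111011, row AND col = 0b10010 = 18; 18 != 59 -> empty
(137,-2): col outside [0, 137] -> not filled
(164,118): row=0b10100100, col=0b1110110, row AND col = 0b100100 = 36; 36 != 118 -> empty

Answer: no yes no no no no no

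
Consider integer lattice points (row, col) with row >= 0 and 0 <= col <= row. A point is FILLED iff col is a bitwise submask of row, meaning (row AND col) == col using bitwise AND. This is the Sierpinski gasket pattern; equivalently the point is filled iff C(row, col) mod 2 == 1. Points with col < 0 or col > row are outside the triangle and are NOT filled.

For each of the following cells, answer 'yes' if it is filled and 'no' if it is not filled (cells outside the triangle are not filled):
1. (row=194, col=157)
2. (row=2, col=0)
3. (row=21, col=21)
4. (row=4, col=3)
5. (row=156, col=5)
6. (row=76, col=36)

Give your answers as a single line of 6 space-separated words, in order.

(194,157): row=0b11000010, col=0b10011101, row AND col = 0b10000000 = 128; 128 != 157 -> empty
(2,0): row=0b10, col=0b0, row AND col = 0b0 = 0; 0 == 0 -> filled
(21,21): row=0b10101, col=0b10101, row AND col = 0b10101 = 21; 21 == 21 -> filled
(4,3): row=0b100, col=0b11, row AND col = 0b0 = 0; 0 != 3 -> empty
(156,5): row=0b10011100, col=0b101, row AND col = 0b100 = 4; 4 != 5 -> empty
(76,36): row=0b1001100, col=0b100100, row AND col = 0b100 = 4; 4 != 36 -> empty

Answer: no yes yes no no no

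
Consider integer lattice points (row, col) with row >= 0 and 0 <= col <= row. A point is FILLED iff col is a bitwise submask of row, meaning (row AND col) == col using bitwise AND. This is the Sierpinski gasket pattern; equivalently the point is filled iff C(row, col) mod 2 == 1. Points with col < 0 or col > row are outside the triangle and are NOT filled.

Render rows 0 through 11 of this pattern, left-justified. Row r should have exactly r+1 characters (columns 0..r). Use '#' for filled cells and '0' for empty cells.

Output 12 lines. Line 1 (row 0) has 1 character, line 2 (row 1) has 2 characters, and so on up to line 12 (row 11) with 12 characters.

r0=0: #
r1=1: ##
r2=10: #0#
r3=11: ####
r4=100: #000#
r5=101: ##00##
r6=110: #0#0#0#
r7=111: ########
r8=1000: #0000000#
r9=1001: ##000000##
r10=1010: #0#00000#0#
r11=1011: ####0000####

Answer: #
##
#0#
####
#000#
##00##
#0#0#0#
########
#0000000#
##000000##
#0#00000#0#
####0000####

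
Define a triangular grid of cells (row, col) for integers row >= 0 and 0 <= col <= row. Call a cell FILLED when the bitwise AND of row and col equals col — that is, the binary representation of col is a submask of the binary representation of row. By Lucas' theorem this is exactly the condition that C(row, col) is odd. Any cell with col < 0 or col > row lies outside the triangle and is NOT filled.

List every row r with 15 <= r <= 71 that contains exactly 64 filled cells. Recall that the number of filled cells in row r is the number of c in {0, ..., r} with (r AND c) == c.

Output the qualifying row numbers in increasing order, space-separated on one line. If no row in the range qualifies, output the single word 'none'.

Row r has 2^popcount(r) filled cells, so we need popcount(r) = log2(64) = 6.
Scan r = 15..71 and keep those with exactly 6 one-bits:
r=15=1111 popcount=4 -> skip
r=16=10000 popcount=1 -> skip
r=17=10001 popcount=2 -> skip
r=18=10010 popcount=2 -> skip
r=19=10011 popcount=3 -> skip
r=20=10100 popcount=2 -> skip
r=21=10101 popcount=3 -> skip
r=22=10110 popcount=3 -> skip
r=23=10111 popcount=4 -> skip
r=24=11000 popcount=2 -> skip
r=25=11001 popcount=3 -> skip
r=26=11010 popcount=3 -> skip
r=27=11011 popcount=4 -> skip
r=28=11100 popcount=3 -> skip
r=29=11101 popcount=4 -> skip
r=30=11110 popcount=4 -> skip
r=31=11111 popcount=5 -> skip
r=32=100000 popcount=1 -> skip
r=33=100001 popcount=2 -> skip
r=34=100010 popcount=2 -> skip
r=35=100011 popcount=3 -> skip
r=36=100100 popcount=2 -> skip
r=37=100101 popcount=3 -> skip
r=38=100110 popcount=3 -> skip
r=39=100111 popcount=4 -> skip
r=40=101000 popcount=2 -> skip
r=41=101001 popcount=3 -> skip
r=42=101010 popcount=3 -> skip
r=43=101011 popcount=4 -> skip
r=44=101100 popcount=3 -> skip
r=45=101101 popcount=4 -> skip
r=46=101110 popcount=4 -> skip
r=47=101111 popcount=5 -> skip
r=48=110000 popcount=2 -> skip
r=49=110001 popcount=3 -> skip
r=50=110010 popcount=3 -> skip
r=51=110011 popcount=4 -> skip
r=52=110100 popcount=3 -> skip
r=53=110101 popcount=4 -> skip
r=54=110110 popcount=4 -> skip
r=55=110111 popcount=5 -> skip
r=56=111000 popcount=3 -> skip
r=57=111001 popcount=4 -> skip
r=58=111010 popcount=4 -> skip
r=59=111011 popcount=5 -> skip
r=60=111100 popcount=4 -> skip
r=61=111101 popcount=5 -> skip
r=62=111110 popcount=5 -> skip
r=63=111111 popcount=6 -> KEEP
r=64=1000000 popcount=1 -> skip
r=65=1000001 popcount=2 -> skip
r=66=1000010 popcount=2 -> skip
r=67=1000011 popcount=3 -> skip
r=68=1000100 popcount=2 -> skip
r=69=1000101 popcount=3 -> skip
r=70=1000110 popcount=3 -> skip
r=71=1000111 popcount=4 -> skip
Kept rows: 63

Answer: 63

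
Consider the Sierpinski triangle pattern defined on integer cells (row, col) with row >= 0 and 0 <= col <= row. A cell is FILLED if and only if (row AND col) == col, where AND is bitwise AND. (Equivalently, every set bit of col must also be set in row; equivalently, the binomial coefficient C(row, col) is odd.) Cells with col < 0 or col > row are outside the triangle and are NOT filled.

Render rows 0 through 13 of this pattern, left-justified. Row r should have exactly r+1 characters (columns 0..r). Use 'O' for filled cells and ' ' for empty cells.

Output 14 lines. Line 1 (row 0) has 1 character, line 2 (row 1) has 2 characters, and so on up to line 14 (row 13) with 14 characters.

Answer: O
OO
O O
OOOO
O   O
OO  OO
O O O O
OOOOOOOO
O       O
OO      OO
O O     O O
OOOO    OOOO
O   O   O   O
OO  OO  OO  OO

Derivation:
r0=0: O
r1=1: OO
r2=10: O O
r3=11: OOOO
r4=100: O   O
r5=101: OO  OO
r6=110: O O O O
r7=111: OOOOOOOO
r8=1000: O       O
r9=1001: OO      OO
r10=1010: O O     O O
r11=1011: OOOO    OOOO
r12=1100: O   O   O   O
r13=1101: OO  OO  OO  OO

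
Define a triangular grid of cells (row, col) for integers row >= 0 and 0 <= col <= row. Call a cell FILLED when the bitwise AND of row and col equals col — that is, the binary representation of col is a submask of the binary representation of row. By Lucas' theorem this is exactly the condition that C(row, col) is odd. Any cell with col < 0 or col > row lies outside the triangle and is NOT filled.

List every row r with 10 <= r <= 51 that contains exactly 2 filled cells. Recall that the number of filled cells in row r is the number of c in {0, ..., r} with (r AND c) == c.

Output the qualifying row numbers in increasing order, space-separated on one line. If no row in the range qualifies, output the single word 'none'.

Answer: 16 32

Derivation:
Row r has 2^popcount(r) filled cells, so we need popcount(r) = log2(2) = 1.
Scan r = 10..51 and keep those with exactly 1 one-bits:
r=10=1010 popcount=2 -> skip
r=11=1011 popcount=3 -> skip
r=12=1100 popcount=2 -> skip
r=13=1101 popcount=3 -> skip
r=14=1110 popcount=3 -> skip
r=15=1111 popcount=4 -> skip
r=16=10000 popcount=1 -> KEEP
r=17=10001 popcount=2 -> skip
r=18=10010 popcount=2 -> skip
r=19=10011 popcount=3 -> skip
r=20=10100 popcount=2 -> skip
r=21=10101 popcount=3 -> skip
r=22=10110 popcount=3 -> skip
r=23=10111 popcount=4 -> skip
r=24=11000 popcount=2 -> skip
r=25=11001 popcount=3 -> skip
r=26=11010 popcount=3 -> skip
r=27=11011 popcount=4 -> skip
r=28=11100 popcount=3 -> skip
r=29=11101 popcount=4 -> skip
r=30=11110 popcount=4 -> skip
r=31=11111 popcount=5 -> skip
r=32=100000 popcount=1 -> KEEP
r=33=100001 popcount=2 -> skip
r=34=100010 popcount=2 -> skip
r=35=100011 popcount=3 -> skip
r=36=100100 popcount=2 -> skip
r=37=100101 popcount=3 -> skip
r=38=100110 popcount=3 -> skip
r=39=100111 popcount=4 -> skip
r=40=101000 popcount=2 -> skip
r=41=101001 popcount=3 -> skip
r=42=101010 popcount=3 -> skip
r=43=101011 popcount=4 -> skip
r=44=101100 popcount=3 -> skip
r=45=101101 popcount=4 -> skip
r=46=101110 popcount=4 -> skip
r=47=101111 popcount=5 -> skip
r=48=110000 popcount=2 -> skip
r=49=110001 popcount=3 -> skip
r=50=110010 popcount=3 -> skip
r=51=110011 popcount=4 -> skip
Kept rows: 16 32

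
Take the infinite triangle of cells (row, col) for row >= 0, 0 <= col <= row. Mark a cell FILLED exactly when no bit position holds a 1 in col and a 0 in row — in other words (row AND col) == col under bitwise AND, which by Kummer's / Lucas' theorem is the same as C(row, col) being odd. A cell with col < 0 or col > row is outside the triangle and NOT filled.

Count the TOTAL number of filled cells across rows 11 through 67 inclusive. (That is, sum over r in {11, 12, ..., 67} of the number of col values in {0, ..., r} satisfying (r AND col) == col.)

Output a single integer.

Answer: 710

Derivation:
r11=1011 pc3: +8 =8
r12=1100 pc2: +4 =12
r13=1101 pc3: +8 =20
r14=1110 pc3: +8 =28
r15=1111 pc4: +16 =44
r16=10000 pc1: +2 =46
r17=10001 pc2: +4 =50
r18=10010 pc2: +4 =54
r19=10011 pc3: +8 =62
r20=10100 pc2: +4 =66
r21=10101 pc3: +8 =74
r22=10110 pc3: +8 =82
r23=10111 pc4: +16 =98
r24=11000 pc2: +4 =102
r25=11001 pc3: +8 =110
r26=11010 pc3: +8 =118
r27=11011 pc4: +16 =134
r28=11100 pc3: +8 =142
r29=11101 pc4: +16 =158
r30=11110 pc4: +16 =174
r31=11111 pc5: +32 =206
r32=100000 pc1: +2 =208
r33=100001 pc2: +4 =212
r34=100010 pc2: +4 =216
r35=100011 pc3: +8 =224
r36=100100 pc2: +4 =228
r37=100101 pc3: +8 =236
r38=100110 pc3: +8 =244
r39=100111 pc4: +16 =260
r40=101000 pc2: +4 =264
r41=101001 pc3: +8 =272
r42=101010 pc3: +8 =280
r43=101011 pc4: +16 =296
r44=101100 pc3: +8 =304
r45=101101 pc4: +16 =320
r46=101110 pc4: +16 =336
r47=101111 pc5: +32 =368
r48=110000 pc2: +4 =372
r49=110001 pc3: +8 =380
r50=110010 pc3: +8 =388
r51=110011 pc4: +16 =404
r52=110100 pc3: +8 =412
r53=110101 pc4: +16 =428
r54=110110 pc4: +16 =444
r55=110111 pc5: +32 =476
r56=111000 pc3: +8 =484
r57=111001 pc4: +16 =500
r58=111010 pc4: +16 =516
r59=111011 pc5: +32 =548
r60=111100 pc4: +16 =564
r61=111101 pc5: +32 =596
r62=111110 pc5: +32 =628
r63=111111 pc6: +64 =692
r64=1000000 pc1: +2 =694
r65=1000001 pc2: +4 =698
r66=1000010 pc2: +4 =702
r67=1000011 pc3: +8 =710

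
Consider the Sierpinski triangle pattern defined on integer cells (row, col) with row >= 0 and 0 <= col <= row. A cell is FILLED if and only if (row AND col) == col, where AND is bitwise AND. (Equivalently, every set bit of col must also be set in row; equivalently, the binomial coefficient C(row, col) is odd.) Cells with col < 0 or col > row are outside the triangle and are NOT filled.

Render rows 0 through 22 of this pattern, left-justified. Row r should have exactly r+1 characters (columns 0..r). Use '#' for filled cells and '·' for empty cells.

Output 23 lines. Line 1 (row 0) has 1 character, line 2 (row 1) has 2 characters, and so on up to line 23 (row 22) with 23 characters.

Answer: #
##
#·#
####
#···#
##··##
#·#·#·#
########
#·······#
##······##
#·#·····#·#
####····####
#···#···#···#
##··##··##··##
#·#·#·#·#·#·#·#
################
#···············#
##··············##
#·#·············#·#
####············####
#···#···········#···#
##··##··········##··##
#·#·#·#·········#·#·#·#

Derivation:
r0=0: #
r1=1: ##
r2=10: #·#
r3=11: ####
r4=100: #···#
r5=101: ##··##
r6=110: #·#·#·#
r7=111: ########
r8=1000: #·······#
r9=1001: ##······##
r10=1010: #·#·····#·#
r11=1011: ####····####
r12=1100: #···#···#···#
r13=1101: ##··##··##··##
r14=1110: #·#·#·#·#·#·#·#
r15=1111: ################
r16=10000: #···············#
r17=10001: ##··············##
r18=10010: #·#·············#·#
r19=10011: ####············####
r20=10100: #···#···········#···#
r21=10101: ##··##··········##··##
r22=10110: #·#·#·#·········#·#·#·#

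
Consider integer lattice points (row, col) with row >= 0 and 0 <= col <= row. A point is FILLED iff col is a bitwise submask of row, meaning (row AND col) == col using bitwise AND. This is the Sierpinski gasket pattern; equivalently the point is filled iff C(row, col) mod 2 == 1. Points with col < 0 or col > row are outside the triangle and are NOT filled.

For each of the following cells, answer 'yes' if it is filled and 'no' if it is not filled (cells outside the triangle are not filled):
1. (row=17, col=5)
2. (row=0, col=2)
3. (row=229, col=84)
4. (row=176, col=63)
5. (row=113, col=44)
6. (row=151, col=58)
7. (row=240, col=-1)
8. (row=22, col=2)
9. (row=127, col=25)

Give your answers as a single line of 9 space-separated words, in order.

(17,5): row=0b10001, col=0b101, row AND col = 0b1 = 1; 1 != 5 -> empty
(0,2): col outside [0, 0] -> not filled
(229,84): row=0b11100101, col=0b1010100, row AND col = 0b1000100 = 68; 68 != 84 -> empty
(176,63): row=0b10110000, col=0b111111, row AND col = 0b110000 = 48; 48 != 63 -> empty
(113,44): row=0b1110001, col=0b101100, row AND col = 0b100000 = 32; 32 != 44 -> empty
(151,58): row=0b10010111, col=0b111010, row AND col = 0b10010 = 18; 18 != 58 -> empty
(240,-1): col outside [0, 240] -> not filled
(22,2): row=0b10110, col=0b10, row AND col = 0b10 = 2; 2 == 2 -> filled
(127,25): row=0b1111111, col=0b11001, row AND col = 0b11001 = 25; 25 == 25 -> filled

Answer: no no no no no no no yes yes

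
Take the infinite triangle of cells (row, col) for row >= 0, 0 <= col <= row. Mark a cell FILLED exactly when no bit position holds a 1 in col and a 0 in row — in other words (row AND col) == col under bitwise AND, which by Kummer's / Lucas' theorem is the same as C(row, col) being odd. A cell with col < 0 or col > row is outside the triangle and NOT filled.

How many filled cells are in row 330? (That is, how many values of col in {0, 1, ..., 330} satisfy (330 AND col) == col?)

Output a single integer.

330 in binary = 101001010
popcount(330) = number of 1-bits in 101001010 = 4
A col c satisfies (330 AND c) == c iff every set bit of c is also set in 330; each of the 4 set bits of 330 can independently be on or off in c.
count = 2^4 = 16

Answer: 16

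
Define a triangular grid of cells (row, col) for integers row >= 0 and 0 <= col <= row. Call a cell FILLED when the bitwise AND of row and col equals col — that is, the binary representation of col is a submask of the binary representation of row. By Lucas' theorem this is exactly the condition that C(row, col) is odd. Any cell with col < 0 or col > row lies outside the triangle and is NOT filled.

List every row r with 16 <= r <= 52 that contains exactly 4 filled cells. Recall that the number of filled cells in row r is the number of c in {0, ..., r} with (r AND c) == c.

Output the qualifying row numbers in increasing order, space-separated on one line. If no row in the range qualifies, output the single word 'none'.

Row r has 2^popcount(r) filled cells, so we need popcount(r) = log2(4) = 2.
Scan r = 16..52 and keep those with exactly 2 one-bits:
r=16=10000 popcount=1 -> skip
r=17=10001 popcount=2 -> KEEP
r=18=10010 popcount=2 -> KEEP
r=19=10011 popcount=3 -> skip
r=20=10100 popcount=2 -> KEEP
r=21=10101 popcount=3 -> skip
r=22=10110 popcount=3 -> skip
r=23=10111 popcount=4 -> skip
r=24=11000 popcount=2 -> KEEP
r=25=11001 popcount=3 -> skip
r=26=11010 popcount=3 -> skip
r=27=11011 popcount=4 -> skip
r=28=11100 popcount=3 -> skip
r=29=11101 popcount=4 -> skip
r=30=11110 popcount=4 -> skip
r=31=11111 popcount=5 -> skip
r=32=100000 popcount=1 -> skip
r=33=100001 popcount=2 -> KEEP
r=34=100010 popcount=2 -> KEEP
r=35=100011 popcount=3 -> skip
r=36=100100 popcount=2 -> KEEP
r=37=100101 popcount=3 -> skip
r=38=100110 popcount=3 -> skip
r=39=100111 popcount=4 -> skip
r=40=101000 popcount=2 -> KEEP
r=41=101001 popcount=3 -> skip
r=42=101010 popcount=3 -> skip
r=43=101011 popcount=4 -> skip
r=44=101100 popcount=3 -> skip
r=45=101101 popcount=4 -> skip
r=46=101110 popcount=4 -> skip
r=47=101111 popcount=5 -> skip
r=48=110000 popcount=2 -> KEEP
r=49=110001 popcount=3 -> skip
r=50=110010 popcount=3 -> skip
r=51=110011 popcount=4 -> skip
r=52=110100 popcount=3 -> skip
Kept rows: 17 18 20 24 33 34 36 40 48

Answer: 17 18 20 24 33 34 36 40 48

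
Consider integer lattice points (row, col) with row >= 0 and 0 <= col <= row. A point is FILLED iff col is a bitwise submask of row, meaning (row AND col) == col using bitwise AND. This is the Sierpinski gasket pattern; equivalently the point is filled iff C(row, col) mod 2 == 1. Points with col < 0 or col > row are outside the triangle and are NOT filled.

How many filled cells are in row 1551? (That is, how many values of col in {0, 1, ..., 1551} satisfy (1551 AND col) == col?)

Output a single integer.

Answer: 64

Derivation:
1551 in binary = 11000001111
popcount(1551) = number of 1-bits in 11000001111 = 6
A col c satisfies (1551 AND c) == c iff every set bit of c is also set in 1551; each of the 6 set bits of 1551 can independently be on or off in c.
count = 2^6 = 64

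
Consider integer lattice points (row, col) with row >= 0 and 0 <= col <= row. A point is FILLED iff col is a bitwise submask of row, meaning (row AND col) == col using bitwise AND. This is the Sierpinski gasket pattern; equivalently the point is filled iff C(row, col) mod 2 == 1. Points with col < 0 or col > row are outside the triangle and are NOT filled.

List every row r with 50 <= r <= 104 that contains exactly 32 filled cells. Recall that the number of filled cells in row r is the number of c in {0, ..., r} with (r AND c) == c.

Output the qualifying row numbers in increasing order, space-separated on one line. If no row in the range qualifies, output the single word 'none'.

Answer: 55 59 61 62 79 87 91 93 94 103

Derivation:
Row r has 2^popcount(r) filled cells, so we need popcount(r) = log2(32) = 5.
Scan r = 50..104 and keep those with exactly 5 one-bits:
r=50=110010 popcount=3 -> skip
r=51=110011 popcount=4 -> skip
r=52=110100 popcount=3 -> skip
r=53=110101 popcount=4 -> skip
r=54=110110 popcount=4 -> skip
r=55=110111 popcount=5 -> KEEP
r=56=111000 popcount=3 -> skip
r=57=111001 popcount=4 -> skip
r=58=111010 popcount=4 -> skip
r=59=111011 popcount=5 -> KEEP
r=60=111100 popcount=4 -> skip
r=61=111101 popcount=5 -> KEEP
r=62=111110 popcount=5 -> KEEP
r=63=111111 popcount=6 -> skip
r=64=1000000 popcount=1 -> skip
r=65=1000001 popcount=2 -> skip
r=66=1000010 popcount=2 -> skip
r=67=1000011 popcount=3 -> skip
r=68=1000100 popcount=2 -> skip
r=69=1000101 popcount=3 -> skip
r=70=1000110 popcount=3 -> skip
r=71=1000111 popcount=4 -> skip
r=72=1001000 popcount=2 -> skip
r=73=1001001 popcount=3 -> skip
r=74=1001010 popcount=3 -> skip
r=75=1001011 popcount=4 -> skip
r=76=1001100 popcount=3 -> skip
r=77=1001101 popcount=4 -> skip
r=78=1001110 popcount=4 -> skip
r=79=1001111 popcount=5 -> KEEP
r=80=1010000 popcount=2 -> skip
r=81=1010001 popcount=3 -> skip
r=82=1010010 popcount=3 -> skip
r=83=1010011 popcount=4 -> skip
r=84=1010100 popcount=3 -> skip
r=85=1010101 popcount=4 -> skip
r=86=1010110 popcount=4 -> skip
r=87=1010111 popcount=5 -> KEEP
r=88=1011000 popcount=3 -> skip
r=89=1011001 popcount=4 -> skip
r=90=1011010 popcount=4 -> skip
r=91=1011011 popcount=5 -> KEEP
r=92=1011100 popcount=4 -> skip
r=93=1011101 popcount=5 -> KEEP
r=94=1011110 popcount=5 -> KEEP
r=95=1011111 popcount=6 -> skip
r=96=1100000 popcount=2 -> skip
r=97=1100001 popcount=3 -> skip
r=98=1100010 popcount=3 -> skip
r=99=1100011 popcount=4 -> skip
r=100=1100100 popcount=3 -> skip
r=101=1100101 popcount=4 -> skip
r=102=1100110 popcount=4 -> skip
r=103=1100111 popcount=5 -> KEEP
r=104=1101000 popcount=3 -> skip
Kept rows: 55 59 61 62 79 87 91 93 94 103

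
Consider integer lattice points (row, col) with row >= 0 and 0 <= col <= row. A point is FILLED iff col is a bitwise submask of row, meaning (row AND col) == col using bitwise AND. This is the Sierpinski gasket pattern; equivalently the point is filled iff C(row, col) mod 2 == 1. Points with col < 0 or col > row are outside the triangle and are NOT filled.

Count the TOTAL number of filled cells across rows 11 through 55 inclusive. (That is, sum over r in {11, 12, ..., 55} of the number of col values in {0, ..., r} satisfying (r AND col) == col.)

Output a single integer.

r11=1011 pc3: +8 =8
r12=1100 pc2: +4 =12
r13=1101 pc3: +8 =20
r14=1110 pc3: +8 =28
r15=1111 pc4: +16 =44
r16=10000 pc1: +2 =46
r17=10001 pc2: +4 =50
r18=10010 pc2: +4 =54
r19=10011 pc3: +8 =62
r20=10100 pc2: +4 =66
r21=10101 pc3: +8 =74
r22=10110 pc3: +8 =82
r23=10111 pc4: +16 =98
r24=11000 pc2: +4 =102
r25=11001 pc3: +8 =110
r26=11010 pc3: +8 =118
r27=11011 pc4: +16 =134
r28=11100 pc3: +8 =142
r29=11101 pc4: +16 =158
r30=11110 pc4: +16 =174
r31=11111 pc5: +32 =206
r32=100000 pc1: +2 =208
r33=100001 pc2: +4 =212
r34=100010 pc2: +4 =216
r35=100011 pc3: +8 =224
r36=100100 pc2: +4 =228
r37=100101 pc3: +8 =236
r38=100110 pc3: +8 =244
r39=100111 pc4: +16 =260
r40=101000 pc2: +4 =264
r41=101001 pc3: +8 =272
r42=101010 pc3: +8 =280
r43=101011 pc4: +16 =296
r44=101100 pc3: +8 =304
r45=101101 pc4: +16 =320
r46=101110 pc4: +16 =336
r47=101111 pc5: +32 =368
r48=110000 pc2: +4 =372
r49=110001 pc3: +8 =380
r50=110010 pc3: +8 =388
r51=110011 pc4: +16 =404
r52=110100 pc3: +8 =412
r53=110101 pc4: +16 =428
r54=110110 pc4: +16 =444
r55=110111 pc5: +32 =476

Answer: 476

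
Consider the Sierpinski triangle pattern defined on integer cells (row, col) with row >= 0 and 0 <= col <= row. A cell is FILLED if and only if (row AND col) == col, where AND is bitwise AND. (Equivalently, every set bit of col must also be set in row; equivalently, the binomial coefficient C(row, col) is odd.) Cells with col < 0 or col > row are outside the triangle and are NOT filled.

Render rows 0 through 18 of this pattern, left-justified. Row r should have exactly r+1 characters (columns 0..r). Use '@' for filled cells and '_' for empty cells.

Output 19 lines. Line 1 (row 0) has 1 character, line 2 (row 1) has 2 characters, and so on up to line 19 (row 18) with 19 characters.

r0=0: @
r1=1: @@
r2=10: @_@
r3=11: @@@@
r4=100: @___@
r5=101: @@__@@
r6=110: @_@_@_@
r7=111: @@@@@@@@
r8=1000: @_______@
r9=1001: @@______@@
r10=1010: @_@_____@_@
r11=1011: @@@@____@@@@
r12=1100: @___@___@___@
r13=1101: @@__@@__@@__@@
r14=1110: @_@_@_@_@_@_@_@
r15=1111: @@@@@@@@@@@@@@@@
r16=10000: @_______________@
r17=10001: @@______________@@
r18=10010: @_@_____________@_@

Answer: @
@@
@_@
@@@@
@___@
@@__@@
@_@_@_@
@@@@@@@@
@_______@
@@______@@
@_@_____@_@
@@@@____@@@@
@___@___@___@
@@__@@__@@__@@
@_@_@_@_@_@_@_@
@@@@@@@@@@@@@@@@
@_______________@
@@______________@@
@_@_____________@_@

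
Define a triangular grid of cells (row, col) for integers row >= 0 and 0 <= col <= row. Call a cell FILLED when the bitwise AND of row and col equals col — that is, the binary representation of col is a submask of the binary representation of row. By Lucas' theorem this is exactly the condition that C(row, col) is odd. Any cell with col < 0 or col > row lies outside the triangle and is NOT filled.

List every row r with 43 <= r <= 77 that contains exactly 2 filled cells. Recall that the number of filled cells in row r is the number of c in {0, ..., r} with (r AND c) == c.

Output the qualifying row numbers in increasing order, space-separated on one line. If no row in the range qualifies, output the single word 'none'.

Row r has 2^popcount(r) filled cells, so we need popcount(r) = log2(2) = 1.
Scan r = 43..77 and keep those with exactly 1 one-bits:
r=43=101011 popcount=4 -> skip
r=44=101100 popcount=3 -> skip
r=45=101101 popcount=4 -> skip
r=46=101110 popcount=4 -> skip
r=47=101111 popcount=5 -> skip
r=48=110000 popcount=2 -> skip
r=49=110001 popcount=3 -> skip
r=50=110010 popcount=3 -> skip
r=51=110011 popcount=4 -> skip
r=52=110100 popcount=3 -> skip
r=53=110101 popcount=4 -> skip
r=54=110110 popcount=4 -> skip
r=55=110111 popcount=5 -> skip
r=56=111000 popcount=3 -> skip
r=57=111001 popcount=4 -> skip
r=58=111010 popcount=4 -> skip
r=59=111011 popcount=5 -> skip
r=60=111100 popcount=4 -> skip
r=61=111101 popcount=5 -> skip
r=62=111110 popcount=5 -> skip
r=63=111111 popcount=6 -> skip
r=64=1000000 popcount=1 -> KEEP
r=65=1000001 popcount=2 -> skip
r=66=1000010 popcount=2 -> skip
r=67=1000011 popcount=3 -> skip
r=68=1000100 popcount=2 -> skip
r=69=1000101 popcount=3 -> skip
r=70=1000110 popcount=3 -> skip
r=71=1000111 popcount=4 -> skip
r=72=1001000 popcount=2 -> skip
r=73=1001001 popcount=3 -> skip
r=74=1001010 popcount=3 -> skip
r=75=1001011 popcount=4 -> skip
r=76=1001100 popcount=3 -> skip
r=77=1001101 popcount=4 -> skip
Kept rows: 64

Answer: 64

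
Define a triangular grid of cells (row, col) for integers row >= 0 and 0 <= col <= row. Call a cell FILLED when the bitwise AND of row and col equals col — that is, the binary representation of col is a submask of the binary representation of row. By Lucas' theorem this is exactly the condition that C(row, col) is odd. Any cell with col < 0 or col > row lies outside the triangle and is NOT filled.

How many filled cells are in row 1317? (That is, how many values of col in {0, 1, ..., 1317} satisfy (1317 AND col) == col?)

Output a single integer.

1317 in binary = 10100100101
popcount(1317) = number of 1-bits in 10100100101 = 5
A col c satisfies (1317 AND c) == c iff every set bit of c is also set in 1317; each of the 5 set bits of 1317 can independently be on or off in c.
count = 2^5 = 32

Answer: 32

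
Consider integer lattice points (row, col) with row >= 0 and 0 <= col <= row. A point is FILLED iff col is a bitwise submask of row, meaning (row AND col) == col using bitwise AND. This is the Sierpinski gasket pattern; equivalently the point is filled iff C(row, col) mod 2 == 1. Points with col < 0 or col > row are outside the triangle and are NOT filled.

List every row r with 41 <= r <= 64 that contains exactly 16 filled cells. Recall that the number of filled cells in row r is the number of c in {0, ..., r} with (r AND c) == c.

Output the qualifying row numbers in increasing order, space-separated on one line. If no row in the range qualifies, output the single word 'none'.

Answer: 43 45 46 51 53 54 57 58 60

Derivation:
Row r has 2^popcount(r) filled cells, so we need popcount(r) = log2(16) = 4.
Scan r = 41..64 and keep those with exactly 4 one-bits:
r=41=101001 popcount=3 -> skip
r=42=101010 popcount=3 -> skip
r=43=101011 popcount=4 -> KEEP
r=44=101100 popcount=3 -> skip
r=45=101101 popcount=4 -> KEEP
r=46=101110 popcount=4 -> KEEP
r=47=101111 popcount=5 -> skip
r=48=110000 popcount=2 -> skip
r=49=110001 popcount=3 -> skip
r=50=110010 popcount=3 -> skip
r=51=110011 popcount=4 -> KEEP
r=52=110100 popcount=3 -> skip
r=53=110101 popcount=4 -> KEEP
r=54=110110 popcount=4 -> KEEP
r=55=110111 popcount=5 -> skip
r=56=111000 popcount=3 -> skip
r=57=111001 popcount=4 -> KEEP
r=58=111010 popcount=4 -> KEEP
r=59=111011 popcount=5 -> skip
r=60=111100 popcount=4 -> KEEP
r=61=111101 popcount=5 -> skip
r=62=111110 popcount=5 -> skip
r=63=111111 popcount=6 -> skip
r=64=1000000 popcount=1 -> skip
Kept rows: 43 45 46 51 53 54 57 58 60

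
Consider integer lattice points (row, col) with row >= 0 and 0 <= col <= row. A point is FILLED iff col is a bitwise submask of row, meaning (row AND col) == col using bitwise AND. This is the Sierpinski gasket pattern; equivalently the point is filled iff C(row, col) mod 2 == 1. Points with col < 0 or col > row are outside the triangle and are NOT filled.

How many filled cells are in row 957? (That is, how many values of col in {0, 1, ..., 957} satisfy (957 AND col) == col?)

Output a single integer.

Answer: 256

Derivation:
957 in binary = 1110111101
popcount(957) = number of 1-bits in 1110111101 = 8
A col c satisfies (957 AND c) == c iff every set bit of c is also set in 957; each of the 8 set bits of 957 can independently be on or off in c.
count = 2^8 = 256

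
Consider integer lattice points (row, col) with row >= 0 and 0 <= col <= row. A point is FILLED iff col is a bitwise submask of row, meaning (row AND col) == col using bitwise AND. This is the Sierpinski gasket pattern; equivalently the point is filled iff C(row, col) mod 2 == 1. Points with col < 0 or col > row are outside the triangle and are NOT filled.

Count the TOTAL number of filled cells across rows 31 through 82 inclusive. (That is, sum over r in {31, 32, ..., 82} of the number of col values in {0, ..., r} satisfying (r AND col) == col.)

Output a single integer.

r31=11111 pc5: +32 =32
r32=100000 pc1: +2 =34
r33=100001 pc2: +4 =38
r34=100010 pc2: +4 =42
r35=100011 pc3: +8 =50
r36=100100 pc2: +4 =54
r37=100101 pc3: +8 =62
r38=100110 pc3: +8 =70
r39=100111 pc4: +16 =86
r40=101000 pc2: +4 =90
r41=101001 pc3: +8 =98
r42=101010 pc3: +8 =106
r43=101011 pc4: +16 =122
r44=101100 pc3: +8 =130
r45=101101 pc4: +16 =146
r46=101110 pc4: +16 =162
r47=101111 pc5: +32 =194
r48=110000 pc2: +4 =198
r49=110001 pc3: +8 =206
r50=110010 pc3: +8 =214
r51=110011 pc4: +16 =230
r52=110100 pc3: +8 =238
r53=110101 pc4: +16 =254
r54=110110 pc4: +16 =270
r55=110111 pc5: +32 =302
r56=111000 pc3: +8 =310
r57=111001 pc4: +16 =326
r58=111010 pc4: +16 =342
r59=111011 pc5: +32 =374
r60=111100 pc4: +16 =390
r61=111101 pc5: +32 =422
r62=111110 pc5: +32 =454
r63=111111 pc6: +64 =518
r64=1000000 pc1: +2 =520
r65=1000001 pc2: +4 =524
r66=1000010 pc2: +4 =528
r67=1000011 pc3: +8 =536
r68=1000100 pc2: +4 =540
r69=1000101 pc3: +8 =548
r70=1000110 pc3: +8 =556
r71=1000111 pc4: +16 =572
r72=1001000 pc2: +4 =576
r73=1001001 pc3: +8 =584
r74=1001010 pc3: +8 =592
r75=1001011 pc4: +16 =608
r76=1001100 pc3: +8 =616
r77=1001101 pc4: +16 =632
r78=1001110 pc4: +16 =648
r79=1001111 pc5: +32 =680
r80=1010000 pc2: +4 =684
r81=1010001 pc3: +8 =692
r82=1010010 pc3: +8 =700

Answer: 700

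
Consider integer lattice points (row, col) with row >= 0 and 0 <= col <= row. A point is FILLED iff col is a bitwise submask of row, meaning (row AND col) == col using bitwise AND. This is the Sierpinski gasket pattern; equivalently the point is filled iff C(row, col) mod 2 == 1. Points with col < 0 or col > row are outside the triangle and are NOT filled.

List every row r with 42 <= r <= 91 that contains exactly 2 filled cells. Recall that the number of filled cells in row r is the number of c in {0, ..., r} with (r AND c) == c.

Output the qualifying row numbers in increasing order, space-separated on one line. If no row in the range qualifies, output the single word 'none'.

Answer: 64

Derivation:
Row r has 2^popcount(r) filled cells, so we need popcount(r) = log2(2) = 1.
Scan r = 42..91 and keep those with exactly 1 one-bits:
r=42=101010 popcount=3 -> skip
r=43=101011 popcount=4 -> skip
r=44=101100 popcount=3 -> skip
r=45=101101 popcount=4 -> skip
r=46=101110 popcount=4 -> skip
r=47=101111 popcount=5 -> skip
r=48=110000 popcount=2 -> skip
r=49=110001 popcount=3 -> skip
r=50=110010 popcount=3 -> skip
r=51=110011 popcount=4 -> skip
r=52=110100 popcount=3 -> skip
r=53=110101 popcount=4 -> skip
r=54=110110 popcount=4 -> skip
r=55=110111 popcount=5 -> skip
r=56=111000 popcount=3 -> skip
r=57=111001 popcount=4 -> skip
r=58=111010 popcount=4 -> skip
r=59=111011 popcount=5 -> skip
r=60=111100 popcount=4 -> skip
r=61=111101 popcount=5 -> skip
r=62=111110 popcount=5 -> skip
r=63=111111 popcount=6 -> skip
r=64=1000000 popcount=1 -> KEEP
r=65=1000001 popcount=2 -> skip
r=66=1000010 popcount=2 -> skip
r=67=1000011 popcount=3 -> skip
r=68=1000100 popcount=2 -> skip
r=69=1000101 popcount=3 -> skip
r=70=1000110 popcount=3 -> skip
r=71=1000111 popcount=4 -> skip
r=72=1001000 popcount=2 -> skip
r=73=1001001 popcount=3 -> skip
r=74=1001010 popcount=3 -> skip
r=75=1001011 popcount=4 -> skip
r=76=1001100 popcount=3 -> skip
r=77=1001101 popcount=4 -> skip
r=78=1001110 popcount=4 -> skip
r=79=1001111 popcount=5 -> skip
r=80=1010000 popcount=2 -> skip
r=81=1010001 popcount=3 -> skip
r=82=1010010 popcount=3 -> skip
r=83=1010011 popcount=4 -> skip
r=84=1010100 popcount=3 -> skip
r=85=1010101 popcount=4 -> skip
r=86=1010110 popcount=4 -> skip
r=87=1010111 popcount=5 -> skip
r=88=1011000 popcount=3 -> skip
r=89=1011001 popcount=4 -> skip
r=90=1011010 popcount=4 -> skip
r=91=1011011 popcount=5 -> skip
Kept rows: 64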